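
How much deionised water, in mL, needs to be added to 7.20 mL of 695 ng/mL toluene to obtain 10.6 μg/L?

10.6 μg/L = 10.6 ng/mL.
V₂ = C₁V₁/C₂ = 695 × 7.20 / 10.6 = 472 mL.
Diluent to add = V₂ − V₁ = 472 − 7.20 = 465 mL.

465 mL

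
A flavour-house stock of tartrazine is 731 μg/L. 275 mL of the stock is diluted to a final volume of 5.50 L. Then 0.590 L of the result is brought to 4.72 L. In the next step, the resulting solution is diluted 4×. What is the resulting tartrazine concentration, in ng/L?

Overall dilution factor = 20 × 8 × 4 = 640.
731 μg/L / 640 = 1.14 μg/L = 1140 ng/L.

1140 ng/L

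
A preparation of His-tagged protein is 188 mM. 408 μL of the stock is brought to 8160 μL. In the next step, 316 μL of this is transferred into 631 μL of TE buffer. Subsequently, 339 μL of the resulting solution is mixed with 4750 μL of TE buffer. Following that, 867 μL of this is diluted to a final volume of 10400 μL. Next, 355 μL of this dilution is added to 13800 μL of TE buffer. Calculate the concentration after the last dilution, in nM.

437 nM

Overall dilution factor = 20 × 2.997 × 15.01 × 12.00 × 39.87 = 4.30 × 10⁵.
188 mM / 4.30 × 10⁵ = 4.37 × 10⁻⁴ mM = 437 nM.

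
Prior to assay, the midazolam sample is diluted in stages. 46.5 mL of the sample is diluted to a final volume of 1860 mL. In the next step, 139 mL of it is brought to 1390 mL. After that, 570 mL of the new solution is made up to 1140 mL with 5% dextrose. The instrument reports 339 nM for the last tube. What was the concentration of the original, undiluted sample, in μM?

271 μM

Overall dilution factor = 40 × 10 × 2 = 800.
Original = 339 nM × 800 = 2.71 × 10⁵ nM = 271 μM.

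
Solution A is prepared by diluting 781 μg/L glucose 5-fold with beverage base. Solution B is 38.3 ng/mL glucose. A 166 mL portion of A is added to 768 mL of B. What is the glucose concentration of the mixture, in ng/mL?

59.3 ng/mL

C_A = 781 μg/L / 5 = 156 μg/L.
C_B = 38.3 ng/mL = 38.3 μg/L.
C_mix = (C_A·V_A + C_B·V_B)/(V_A + V_B) = (156×166 + 38.3×768) / 934.0 = 59.3 μg/L = 59.3 ng/mL.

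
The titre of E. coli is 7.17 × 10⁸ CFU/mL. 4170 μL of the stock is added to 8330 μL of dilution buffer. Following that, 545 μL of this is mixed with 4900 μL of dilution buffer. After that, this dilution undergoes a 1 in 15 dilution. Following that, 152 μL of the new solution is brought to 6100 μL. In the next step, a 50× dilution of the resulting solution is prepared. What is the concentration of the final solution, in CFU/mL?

795 CFU/mL

Overall dilution factor = 2.998 × 9.991 × 15 × 40.13 × 50 = 9.01 × 10⁵.
7.17 × 10⁸ CFU/mL / 9.01 × 10⁵ = 795 CFU/mL.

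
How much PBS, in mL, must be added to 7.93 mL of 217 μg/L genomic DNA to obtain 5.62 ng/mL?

5.62 ng/mL = 5.62 μg/L.
V₂ = C₁V₁/C₂ = 217 × 7.93 / 5.62 = 306 mL.
Diluent to add = V₂ − V₁ = 306 − 7.93 = 298 mL.

298 mL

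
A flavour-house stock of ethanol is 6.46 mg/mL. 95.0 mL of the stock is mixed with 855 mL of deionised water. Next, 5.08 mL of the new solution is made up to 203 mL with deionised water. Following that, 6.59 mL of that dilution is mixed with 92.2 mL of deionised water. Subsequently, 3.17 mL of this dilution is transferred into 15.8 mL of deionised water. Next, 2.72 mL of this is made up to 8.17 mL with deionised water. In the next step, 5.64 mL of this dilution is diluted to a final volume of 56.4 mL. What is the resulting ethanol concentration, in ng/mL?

Overall dilution factor = 10 × 39.96 × 14.99 × 5.984 × 3.004 × 10 = 1.08 × 10⁶.
6.46 mg/mL / 1.08 × 10⁶ = 6.00 × 10⁻⁶ mg/mL = 6.00 ng/mL.

6.00 ng/mL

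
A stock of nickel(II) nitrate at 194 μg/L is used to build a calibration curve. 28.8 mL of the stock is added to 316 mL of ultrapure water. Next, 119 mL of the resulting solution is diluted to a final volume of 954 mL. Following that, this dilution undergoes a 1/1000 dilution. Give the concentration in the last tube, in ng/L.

Overall dilution factor = 11.97 × 8.017 × 1000 = 9.60 × 10⁴.
194 μg/L / 9.60 × 10⁴ = 2.02 × 10⁻³ μg/L = 2.02 ng/L.

2.02 ng/L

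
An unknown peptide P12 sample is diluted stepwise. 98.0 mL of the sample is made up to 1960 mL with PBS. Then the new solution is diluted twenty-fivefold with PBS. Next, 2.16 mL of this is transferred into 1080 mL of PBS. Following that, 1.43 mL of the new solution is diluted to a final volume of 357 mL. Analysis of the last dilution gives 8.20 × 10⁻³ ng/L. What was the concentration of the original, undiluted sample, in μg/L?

Overall dilution factor = 20 × 25 × 501 × 249.7 = 6.25 × 10⁷.
Original = 8.20 × 10⁻³ ng/L × 6.25 × 10⁷ = 5.13 × 10⁵ ng/L = 513 μg/L.

513 μg/L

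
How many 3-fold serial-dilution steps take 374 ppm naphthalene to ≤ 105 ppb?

Need 3ⁿ ≥ 3562, so n ≥ log(3562)/log(3) = 7.44.
Minimum whole steps: n = 8.

8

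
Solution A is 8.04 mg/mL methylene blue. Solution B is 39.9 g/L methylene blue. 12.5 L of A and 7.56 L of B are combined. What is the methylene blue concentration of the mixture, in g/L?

C_B = 39.9 g/L = 39.9 mg/mL.
C_mix = (C_A·V_A + C_B·V_B)/(V_A + V_B) = (8.04×12.5 + 39.9×7.56) / 20.06 = 20.0 mg/mL = 20.0 g/L.

20.0 g/L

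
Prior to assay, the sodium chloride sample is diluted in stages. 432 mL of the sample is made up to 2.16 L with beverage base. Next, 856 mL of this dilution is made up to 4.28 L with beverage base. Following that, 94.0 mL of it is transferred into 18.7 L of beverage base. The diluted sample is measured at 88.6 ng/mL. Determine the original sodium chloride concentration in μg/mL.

Overall dilution factor = 5 × 5 × 199.9 = 4998.
Original = 88.6 ng/mL × 4998 = 4.43 × 10⁵ ng/mL = 443 μg/mL.

443 μg/mL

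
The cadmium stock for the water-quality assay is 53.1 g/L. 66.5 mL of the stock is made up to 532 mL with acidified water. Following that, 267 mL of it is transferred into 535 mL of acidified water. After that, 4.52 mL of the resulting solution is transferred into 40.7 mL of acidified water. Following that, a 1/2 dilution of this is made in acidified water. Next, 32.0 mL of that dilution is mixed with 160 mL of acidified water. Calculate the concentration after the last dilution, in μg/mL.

Overall dilution factor = 8 × 3.004 × 10.00 × 2 × 6 = 2885.
53.1 g/L / 2885 = 0.0184 g/L = 18.4 μg/mL.

18.4 μg/mL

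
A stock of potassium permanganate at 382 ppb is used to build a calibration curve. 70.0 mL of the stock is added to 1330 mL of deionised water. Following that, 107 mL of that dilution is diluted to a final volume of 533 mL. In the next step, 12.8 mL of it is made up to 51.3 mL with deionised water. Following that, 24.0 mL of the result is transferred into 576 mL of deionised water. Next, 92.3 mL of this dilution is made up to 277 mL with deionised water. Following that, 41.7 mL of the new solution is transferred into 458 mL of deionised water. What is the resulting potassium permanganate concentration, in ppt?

Overall dilution factor = 20 × 4.981 × 4.008 × 25 × 3.001 × 11.98 = 3.59 × 10⁵.
382 ppb / 3.59 × 10⁵ = 1.06 × 10⁻³ ppb = 1.06 ppt.

1.06 ppt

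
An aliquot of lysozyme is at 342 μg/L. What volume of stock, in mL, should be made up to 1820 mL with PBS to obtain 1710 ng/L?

9.10 mL

1710 ng/L = 1.71 μg/L.
V₁ = C₂V₂/C₁ = 1.71 × 1820 / 342 = 9.10 mL.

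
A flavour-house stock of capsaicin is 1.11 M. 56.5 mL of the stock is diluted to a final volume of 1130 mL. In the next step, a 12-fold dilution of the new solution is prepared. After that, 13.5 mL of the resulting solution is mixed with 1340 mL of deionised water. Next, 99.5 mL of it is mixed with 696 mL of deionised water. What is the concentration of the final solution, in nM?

Overall dilution factor = 20 × 12 × 100.3 × 7.995 = 1.92 × 10⁵.
1.11 M / 1.92 × 10⁵ = 5.77 × 10⁻⁶ M = 5770 nM.

5770 nM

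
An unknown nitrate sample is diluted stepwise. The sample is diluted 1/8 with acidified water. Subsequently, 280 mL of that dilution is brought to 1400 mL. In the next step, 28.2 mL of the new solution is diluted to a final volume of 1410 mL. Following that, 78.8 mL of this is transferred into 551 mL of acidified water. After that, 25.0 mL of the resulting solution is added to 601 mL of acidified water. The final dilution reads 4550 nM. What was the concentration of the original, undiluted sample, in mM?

Overall dilution factor = 8 × 5 × 50 × 7.992 × 25.04 = 4.00 × 10⁵.
Original = 4550 nM × 4.00 × 10⁵ = 1.82 × 10⁹ nM = 1820 mM.

1820 mM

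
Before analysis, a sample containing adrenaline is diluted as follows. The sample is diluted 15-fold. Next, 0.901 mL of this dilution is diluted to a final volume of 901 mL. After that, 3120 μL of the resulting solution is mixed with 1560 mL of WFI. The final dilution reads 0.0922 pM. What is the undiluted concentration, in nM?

Overall dilution factor = 15 × 1000 × 501 = 7.51 × 10⁶.
Original = 0.0922 pM × 7.51 × 10⁶ = 6.93 × 10⁵ pM = 693 nM.

693 nM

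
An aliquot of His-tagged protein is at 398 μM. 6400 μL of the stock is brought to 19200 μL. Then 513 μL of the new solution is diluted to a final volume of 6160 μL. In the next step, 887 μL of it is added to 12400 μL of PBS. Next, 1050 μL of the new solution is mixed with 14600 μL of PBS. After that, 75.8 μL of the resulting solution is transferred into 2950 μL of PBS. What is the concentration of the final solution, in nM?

1.24 nM

Overall dilution factor = 3 × 12.01 × 14.98 × 14.90 × 39.92 = 3.21 × 10⁵.
398 μM / 3.21 × 10⁵ = 1.24 × 10⁻³ μM = 1.24 nM.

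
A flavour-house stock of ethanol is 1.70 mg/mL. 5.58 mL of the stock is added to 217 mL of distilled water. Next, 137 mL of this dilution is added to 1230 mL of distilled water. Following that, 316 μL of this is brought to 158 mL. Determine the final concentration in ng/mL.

Overall dilution factor = 39.89 × 9.978 × 500 = 1.99 × 10⁵.
1.70 mg/mL / 1.99 × 10⁵ = 8.54 × 10⁻⁶ mg/mL = 8.54 ng/mL.

8.54 ng/mL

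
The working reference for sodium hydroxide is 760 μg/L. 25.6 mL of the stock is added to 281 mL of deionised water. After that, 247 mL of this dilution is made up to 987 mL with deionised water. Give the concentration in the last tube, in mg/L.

Overall dilution factor = 11.98 × 3.996 = 47.9.
760 μg/L / 47.9 = 15.9 μg/L = 0.0159 mg/L.

0.0159 mg/L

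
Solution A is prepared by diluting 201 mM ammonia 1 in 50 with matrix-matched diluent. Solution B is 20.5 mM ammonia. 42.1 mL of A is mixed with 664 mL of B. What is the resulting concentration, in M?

C_A = 201 mM / 50 = 4.02 mM.
C_mix = (C_A·V_A + C_B·V_B)/(V_A + V_B) = (4.02×42.1 + 20.5×664) / 706.1 = 19.5 mM = 0.0195 M.

0.0195 M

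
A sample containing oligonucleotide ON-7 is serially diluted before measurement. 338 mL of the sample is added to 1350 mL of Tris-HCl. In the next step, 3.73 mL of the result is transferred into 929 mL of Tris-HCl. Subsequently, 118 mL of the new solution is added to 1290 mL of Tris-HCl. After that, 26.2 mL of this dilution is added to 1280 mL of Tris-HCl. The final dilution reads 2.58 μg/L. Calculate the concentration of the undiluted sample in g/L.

1.92 g/L

Overall dilution factor = 4.994 × 250.1 × 11.93 × 49.85 = 7.43 × 10⁵.
Original = 2.58 μg/L × 7.43 × 10⁵ = 1.92 × 10⁶ μg/L = 1.92 g/L.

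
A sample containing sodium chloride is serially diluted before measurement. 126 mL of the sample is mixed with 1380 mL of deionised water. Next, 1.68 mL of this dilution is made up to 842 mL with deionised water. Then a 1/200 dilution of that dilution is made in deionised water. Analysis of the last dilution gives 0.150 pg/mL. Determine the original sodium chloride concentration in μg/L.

180 μg/L

Overall dilution factor = 11.95 × 501.2 × 200 = 1.20 × 10⁶.
Original = 0.150 pg/mL × 1.20 × 10⁶ = 1.80 × 10⁵ pg/mL = 180 μg/L.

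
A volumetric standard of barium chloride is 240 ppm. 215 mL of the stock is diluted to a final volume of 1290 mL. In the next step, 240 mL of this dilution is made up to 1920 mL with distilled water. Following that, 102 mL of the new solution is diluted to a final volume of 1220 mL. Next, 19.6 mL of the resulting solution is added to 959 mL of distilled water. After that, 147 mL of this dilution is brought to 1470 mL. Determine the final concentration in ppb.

Overall dilution factor = 6 × 8 × 11.96 × 49.93 × 10 = 2.87 × 10⁵.
240 ppm / 2.87 × 10⁵ = 8.37 × 10⁻⁴ ppm = 0.837 ppb.

0.837 ppb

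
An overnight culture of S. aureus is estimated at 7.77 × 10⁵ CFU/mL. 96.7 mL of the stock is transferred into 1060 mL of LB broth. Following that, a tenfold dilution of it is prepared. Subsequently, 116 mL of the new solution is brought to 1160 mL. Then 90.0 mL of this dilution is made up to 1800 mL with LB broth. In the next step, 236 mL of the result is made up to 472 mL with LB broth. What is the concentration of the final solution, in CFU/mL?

16.2 CFU/mL

Overall dilution factor = 11.96 × 10 × 10 × 20 × 2 = 4.78 × 10⁴.
7.77 × 10⁵ CFU/mL / 4.78 × 10⁴ = 16.2 CFU/mL.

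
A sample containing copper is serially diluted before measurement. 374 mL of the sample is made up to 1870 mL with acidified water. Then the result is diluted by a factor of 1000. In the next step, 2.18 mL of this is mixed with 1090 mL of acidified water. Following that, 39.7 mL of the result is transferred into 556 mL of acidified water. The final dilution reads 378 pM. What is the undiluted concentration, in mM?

Overall dilution factor = 5 × 1000 × 501 × 15.01 = 3.76 × 10⁷.
Original = 378 pM × 3.76 × 10⁷ = 1.42 × 10¹⁰ pM = 14.2 mM.

14.2 mM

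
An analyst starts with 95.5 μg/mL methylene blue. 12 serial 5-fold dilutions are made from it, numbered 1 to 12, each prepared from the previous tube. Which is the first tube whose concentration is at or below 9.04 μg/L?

Tube n has concentration 95.5 μg/mL / 5ⁿ.
Need 5ⁿ ≥ 95.5 μg/mL / 9.04 μg/L = 1.06 × 10⁴, so n ≥ 5.76.
First such tube: n = 6.

tube 6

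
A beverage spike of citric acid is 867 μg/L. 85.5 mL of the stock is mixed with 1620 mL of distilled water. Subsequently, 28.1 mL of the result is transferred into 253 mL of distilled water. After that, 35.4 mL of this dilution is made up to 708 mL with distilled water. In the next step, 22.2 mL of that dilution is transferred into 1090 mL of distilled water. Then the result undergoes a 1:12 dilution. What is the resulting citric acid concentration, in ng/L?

Overall dilution factor = 19.95 × 10.00 × 20 × 50.10 × 12 = 2.40 × 10⁶.
867 μg/L / 2.40 × 10⁶ = 3.61 × 10⁻⁴ μg/L = 0.361 ng/L.

0.361 ng/L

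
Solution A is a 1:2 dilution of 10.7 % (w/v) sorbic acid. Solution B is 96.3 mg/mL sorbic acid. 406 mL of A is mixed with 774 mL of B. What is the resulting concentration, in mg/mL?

81.6 mg/mL

C_A = 10.7 % (w/v) / 2 = 5.35 % (w/v).
C_B = 96.3 mg/mL = 9.63 % (w/v).
C_mix = (C_A·V_A + C_B·V_B)/(V_A + V_B) = (5.35×406 + 9.63×774) / 1180 = 8.16 % (w/v) = 81.6 mg/mL.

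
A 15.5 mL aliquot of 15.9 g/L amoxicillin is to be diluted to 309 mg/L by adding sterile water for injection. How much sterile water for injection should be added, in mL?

309 mg/L = 0.309 g/L.
V₂ = C₁V₁/C₂ = 15.9 × 15.5 / 0.309 = 798 mL.
Diluent to add = V₂ − V₁ = 798 − 15.5 = 782 mL.

782 mL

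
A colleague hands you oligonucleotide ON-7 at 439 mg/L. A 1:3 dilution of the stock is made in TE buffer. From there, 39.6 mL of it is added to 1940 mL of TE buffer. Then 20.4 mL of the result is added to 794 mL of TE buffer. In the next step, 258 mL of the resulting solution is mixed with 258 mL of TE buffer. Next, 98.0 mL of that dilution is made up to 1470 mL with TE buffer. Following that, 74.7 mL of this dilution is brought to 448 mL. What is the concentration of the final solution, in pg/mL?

408 pg/mL

Overall dilution factor = 3 × 49.99 × 39.92 × 2 × 15 × 5.997 = 1.08 × 10⁶.
439 mg/L / 1.08 × 10⁶ = 4.08 × 10⁻⁴ mg/L = 408 pg/mL.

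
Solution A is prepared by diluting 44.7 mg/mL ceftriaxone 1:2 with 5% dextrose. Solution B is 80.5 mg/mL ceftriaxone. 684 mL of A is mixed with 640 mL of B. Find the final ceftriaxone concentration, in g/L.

C_A = 44.7 mg/mL / 2 = 22.4 mg/mL.
C_mix = (C_A·V_A + C_B·V_B)/(V_A + V_B) = (22.4×684 + 80.5×640) / 1324 = 50.5 mg/mL = 50.5 g/L.

50.5 g/L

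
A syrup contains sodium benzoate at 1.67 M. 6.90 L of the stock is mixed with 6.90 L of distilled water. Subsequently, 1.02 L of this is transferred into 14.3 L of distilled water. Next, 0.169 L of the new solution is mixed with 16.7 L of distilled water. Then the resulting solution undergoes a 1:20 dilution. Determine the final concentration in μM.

Overall dilution factor = 2 × 15.02 × 99.82 × 20 = 6.00 × 10⁴.
1.67 M / 6.00 × 10⁴ = 2.78 × 10⁻⁵ M = 27.8 μM.

27.8 μM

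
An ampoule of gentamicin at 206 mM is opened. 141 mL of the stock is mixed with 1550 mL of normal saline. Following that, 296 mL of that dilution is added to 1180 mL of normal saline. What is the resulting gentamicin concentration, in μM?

Overall dilution factor = 11.99 × 4.986 = 59.8.
206 mM / 59.8 = 3.44 mM = 3440 μM.

3440 μM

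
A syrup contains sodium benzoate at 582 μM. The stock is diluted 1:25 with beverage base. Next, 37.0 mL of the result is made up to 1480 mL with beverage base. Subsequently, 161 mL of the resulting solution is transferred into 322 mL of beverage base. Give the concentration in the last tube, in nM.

Overall dilution factor = 25 × 40 × 3 = 3000.
582 μM / 3000 = 0.194 μM = 194 nM.

194 nM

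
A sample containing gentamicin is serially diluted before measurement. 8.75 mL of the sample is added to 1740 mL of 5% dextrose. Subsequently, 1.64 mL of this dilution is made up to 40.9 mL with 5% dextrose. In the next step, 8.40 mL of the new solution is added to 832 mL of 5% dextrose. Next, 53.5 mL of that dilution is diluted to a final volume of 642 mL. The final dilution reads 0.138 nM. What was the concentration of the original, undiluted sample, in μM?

826 μM

Overall dilution factor = 199.9 × 24.94 × 100.0 × 12 = 5.98 × 10⁶.
Original = 0.138 nM × 5.98 × 10⁶ = 8.26 × 10⁵ nM = 826 μM.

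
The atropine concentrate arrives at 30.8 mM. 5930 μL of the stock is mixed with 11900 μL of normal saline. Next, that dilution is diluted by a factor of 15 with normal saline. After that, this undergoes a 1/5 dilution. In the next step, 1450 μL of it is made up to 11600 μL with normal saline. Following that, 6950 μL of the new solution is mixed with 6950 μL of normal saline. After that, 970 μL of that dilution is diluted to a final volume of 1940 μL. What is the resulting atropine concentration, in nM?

Overall dilution factor = 3.007 × 15 × 5 × 8 × 2 × 2 = 7216.
30.8 mM / 7216 = 4.27 × 10⁻³ mM = 4270 nM.

4270 nM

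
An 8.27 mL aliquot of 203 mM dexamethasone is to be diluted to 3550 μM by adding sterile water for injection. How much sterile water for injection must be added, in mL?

3550 μM = 3.55 mM.
V₂ = C₁V₁/C₂ = 203 × 8.27 / 3.55 = 473 mL.
Diluent to add = V₂ − V₁ = 473 − 8.27 = 465 mL.

465 mL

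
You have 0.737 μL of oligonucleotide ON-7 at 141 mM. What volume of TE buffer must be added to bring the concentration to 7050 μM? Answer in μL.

14.0 μL

7050 μM = 7.05 mM.
V₂ = C₁V₁/C₂ = 141 × 0.737 / 7.05 = 14.7 μL.
Diluent to add = V₂ − V₁ = 14.7 − 0.737 = 14.0 μL.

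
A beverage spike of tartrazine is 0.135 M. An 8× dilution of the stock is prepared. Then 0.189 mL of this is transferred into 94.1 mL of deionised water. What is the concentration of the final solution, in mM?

0.0338 mM

Overall dilution factor = 8 × 498.9 = 3991.
0.135 M / 3991 = 3.38 × 10⁻⁵ M = 0.0338 mM.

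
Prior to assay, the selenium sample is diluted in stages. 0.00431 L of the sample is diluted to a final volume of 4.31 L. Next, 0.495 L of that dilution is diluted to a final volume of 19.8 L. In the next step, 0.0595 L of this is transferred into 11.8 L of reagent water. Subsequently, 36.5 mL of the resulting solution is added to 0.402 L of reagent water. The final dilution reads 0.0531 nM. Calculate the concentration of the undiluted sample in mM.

5.09 mM

Overall dilution factor = 1000 × 40 × 199.3 × 12.01 = 9.58 × 10⁷.
Original = 0.0531 nM × 9.58 × 10⁷ = 5.09 × 10⁶ nM = 5.09 mM.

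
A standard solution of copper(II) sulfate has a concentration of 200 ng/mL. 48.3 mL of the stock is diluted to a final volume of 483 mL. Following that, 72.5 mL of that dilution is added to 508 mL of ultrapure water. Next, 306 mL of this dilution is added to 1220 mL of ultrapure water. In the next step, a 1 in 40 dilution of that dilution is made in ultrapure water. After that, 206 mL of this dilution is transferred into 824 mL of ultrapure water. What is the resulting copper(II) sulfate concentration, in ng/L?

Overall dilution factor = 10 × 8.007 × 4.987 × 40 × 5 = 7.99 × 10⁴.
200 ng/mL / 7.99 × 10⁴ = 2.50 × 10⁻³ ng/mL = 2.50 ng/L.

2.50 ng/L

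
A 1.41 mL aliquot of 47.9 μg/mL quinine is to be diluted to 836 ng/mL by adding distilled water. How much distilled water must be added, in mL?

79.4 mL

836 ng/mL = 0.836 μg/mL.
V₂ = C₁V₁/C₂ = 47.9 × 1.41 / 0.836 = 80.8 mL.
Diluent to add = V₂ − V₁ = 80.8 − 1.41 = 79.4 mL.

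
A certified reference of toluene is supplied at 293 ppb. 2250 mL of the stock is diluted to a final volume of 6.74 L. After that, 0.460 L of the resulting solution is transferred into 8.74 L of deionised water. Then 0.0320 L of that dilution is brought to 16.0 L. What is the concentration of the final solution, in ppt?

9.78 ppt

Overall dilution factor = 2.996 × 20 × 500 = 3.00 × 10⁴.
293 ppb / 3.00 × 10⁴ = 9.78 × 10⁻³ ppb = 9.78 ppt.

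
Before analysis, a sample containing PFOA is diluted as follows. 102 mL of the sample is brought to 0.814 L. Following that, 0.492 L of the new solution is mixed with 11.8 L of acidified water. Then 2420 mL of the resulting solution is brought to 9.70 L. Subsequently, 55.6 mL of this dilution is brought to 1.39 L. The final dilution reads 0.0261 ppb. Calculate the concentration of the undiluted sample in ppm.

0.521 ppm

Overall dilution factor = 7.980 × 24.98 × 4.008 × 25 = 2.00 × 10⁴.
Original = 0.0261 ppb × 2.00 × 10⁴ = 521 ppb = 0.521 ppm.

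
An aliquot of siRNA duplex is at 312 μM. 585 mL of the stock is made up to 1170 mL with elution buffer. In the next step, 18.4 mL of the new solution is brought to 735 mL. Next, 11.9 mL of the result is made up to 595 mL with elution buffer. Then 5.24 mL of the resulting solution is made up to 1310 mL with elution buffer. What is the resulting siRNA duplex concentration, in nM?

Overall dilution factor = 2 × 39.95 × 50 × 250 = 9.99 × 10⁵.
312 μM / 9.99 × 10⁵ = 3.12 × 10⁻⁴ μM = 0.312 nM.

0.312 nM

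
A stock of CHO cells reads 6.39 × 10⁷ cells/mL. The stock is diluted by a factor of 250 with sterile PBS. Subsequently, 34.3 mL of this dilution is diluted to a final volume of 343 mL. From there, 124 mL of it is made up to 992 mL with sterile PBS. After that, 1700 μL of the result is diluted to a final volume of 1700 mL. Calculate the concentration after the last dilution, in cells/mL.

Overall dilution factor = 250 × 10 × 8 × 1000 = 2.00 × 10⁷.
6.39 × 10⁷ cells/mL / 2.00 × 10⁷ = 3.19 cells/mL.

3.19 cells/mL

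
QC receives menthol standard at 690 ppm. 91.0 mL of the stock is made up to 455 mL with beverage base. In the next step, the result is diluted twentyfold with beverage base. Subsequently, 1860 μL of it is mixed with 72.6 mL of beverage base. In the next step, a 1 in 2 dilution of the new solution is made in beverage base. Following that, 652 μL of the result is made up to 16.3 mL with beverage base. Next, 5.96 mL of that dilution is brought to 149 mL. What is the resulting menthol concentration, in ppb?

0.138 ppb

Overall dilution factor = 5 × 20 × 40.03 × 2 × 25 × 25 = 5.00 × 10⁶.
690 ppm / 5.00 × 10⁶ = 1.38 × 10⁻⁴ ppm = 0.138 ppb.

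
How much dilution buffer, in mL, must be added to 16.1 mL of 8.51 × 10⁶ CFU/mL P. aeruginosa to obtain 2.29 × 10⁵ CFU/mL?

V₂ = C₁V₁/C₂ = 8.51 × 10⁶ × 16.1 / 2.29 × 10⁵ = 598 mL.
Diluent to add = V₂ − V₁ = 598 − 16.1 = 582 mL.

582 mL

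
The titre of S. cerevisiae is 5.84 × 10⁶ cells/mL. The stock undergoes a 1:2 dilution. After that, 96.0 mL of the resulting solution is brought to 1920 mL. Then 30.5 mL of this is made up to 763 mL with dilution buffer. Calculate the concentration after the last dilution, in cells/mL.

Overall dilution factor = 2 × 20 × 25.02 = 1001.
5.84 × 10⁶ cells/mL / 1001 = 5840 cells/mL.

5840 cells/mL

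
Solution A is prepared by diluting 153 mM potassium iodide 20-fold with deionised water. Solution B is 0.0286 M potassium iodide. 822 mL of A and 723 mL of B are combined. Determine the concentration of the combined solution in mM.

C_A = 153 mM / 20 = 7.65 mM.
C_B = 0.0286 M = 28.6 mM.
C_mix = (C_A·V_A + C_B·V_B)/(V_A + V_B) = (7.65×822 + 28.6×723) / 1545 = 17.5 mM.

17.5 mM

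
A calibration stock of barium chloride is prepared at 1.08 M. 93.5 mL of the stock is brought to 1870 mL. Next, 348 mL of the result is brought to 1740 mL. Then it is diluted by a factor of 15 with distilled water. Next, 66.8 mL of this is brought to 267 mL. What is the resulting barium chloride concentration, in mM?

0.180 mM

Overall dilution factor = 20 × 5 × 15 × 3.997 = 5996.
1.08 M / 5996 = 1.80 × 10⁻⁴ M = 0.180 mM.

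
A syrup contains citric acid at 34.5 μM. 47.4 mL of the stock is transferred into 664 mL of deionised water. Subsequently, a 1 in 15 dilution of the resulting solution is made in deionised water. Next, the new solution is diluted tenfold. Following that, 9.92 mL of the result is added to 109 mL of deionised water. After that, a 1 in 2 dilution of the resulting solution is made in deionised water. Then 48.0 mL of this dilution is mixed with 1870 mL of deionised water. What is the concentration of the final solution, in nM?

0.0160 nM

Overall dilution factor = 15.01 × 15 × 10 × 11.99 × 2 × 39.96 = 2.16 × 10⁶.
34.5 μM / 2.16 × 10⁶ = 1.60 × 10⁻⁵ μM = 0.0160 nM.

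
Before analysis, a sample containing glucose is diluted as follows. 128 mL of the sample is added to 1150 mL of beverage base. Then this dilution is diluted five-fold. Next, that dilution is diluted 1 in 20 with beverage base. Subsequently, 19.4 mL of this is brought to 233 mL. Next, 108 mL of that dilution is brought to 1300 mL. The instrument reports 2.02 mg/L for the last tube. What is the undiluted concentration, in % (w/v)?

29.2 % (w/v)

Overall dilution factor = 9.984 × 5 × 20 × 12.01 × 12.04 = 1.44 × 10⁵.
Original = 2.02 mg/L × 1.44 × 10⁵ = 2.92 × 10⁵ mg/L = 29.2 % (w/v).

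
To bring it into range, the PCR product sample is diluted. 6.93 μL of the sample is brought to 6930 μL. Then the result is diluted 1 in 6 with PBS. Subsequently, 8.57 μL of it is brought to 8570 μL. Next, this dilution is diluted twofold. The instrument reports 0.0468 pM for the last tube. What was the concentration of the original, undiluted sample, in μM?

Overall dilution factor = 1000 × 6 × 1000 × 2 = 1.20 × 10⁷.
Original = 0.0468 pM × 1.20 × 10⁷ = 5.62 × 10⁵ pM = 0.562 μM.

0.562 μM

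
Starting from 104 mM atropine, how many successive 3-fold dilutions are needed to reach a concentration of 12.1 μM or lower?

Need 3ⁿ ≥ 8595, so n ≥ log(8595)/log(3) = 8.25.
Minimum whole steps: n = 9.

9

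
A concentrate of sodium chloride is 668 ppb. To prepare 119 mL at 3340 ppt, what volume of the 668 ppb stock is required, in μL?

3340 ppt = 3.34 ppb.
V₁ = C₂V₂/C₁ = 3.34 × 119 / 668 = 0.595 mL = 595 μL.

595 μL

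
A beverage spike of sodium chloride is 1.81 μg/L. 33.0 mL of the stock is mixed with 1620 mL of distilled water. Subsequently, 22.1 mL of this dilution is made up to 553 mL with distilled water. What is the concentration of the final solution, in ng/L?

1.44 ng/L

Overall dilution factor = 50.09 × 25.02 = 1253.
1.81 μg/L / 1253 = 1.44 × 10⁻³ μg/L = 1.44 ng/L.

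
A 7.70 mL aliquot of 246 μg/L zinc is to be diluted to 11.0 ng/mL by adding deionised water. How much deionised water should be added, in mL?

11.0 ng/mL = 11.0 μg/L.
V₂ = C₁V₁/C₂ = 246 × 7.70 / 11.0 = 172 mL.
Diluent to add = V₂ − V₁ = 172 − 7.70 = 164 mL.

164 mL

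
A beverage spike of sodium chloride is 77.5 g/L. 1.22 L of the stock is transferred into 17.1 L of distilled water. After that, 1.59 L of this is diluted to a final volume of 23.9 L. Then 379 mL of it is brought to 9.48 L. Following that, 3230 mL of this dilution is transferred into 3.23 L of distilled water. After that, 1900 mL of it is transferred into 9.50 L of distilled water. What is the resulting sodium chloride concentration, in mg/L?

Overall dilution factor = 15.02 × 15.03 × 25.01 × 2 × 6 = 6.78 × 10⁴.
77.5 g/L / 6.78 × 10⁴ = 1.14 × 10⁻³ g/L = 1.14 mg/L.

1.14 mg/L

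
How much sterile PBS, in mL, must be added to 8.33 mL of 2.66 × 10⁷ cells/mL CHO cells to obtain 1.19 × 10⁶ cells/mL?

178 mL

V₂ = C₁V₁/C₂ = 2.66 × 10⁷ × 8.33 / 1.19 × 10⁶ = 186 mL.
Diluent to add = V₂ − V₁ = 186 − 8.33 = 178 mL.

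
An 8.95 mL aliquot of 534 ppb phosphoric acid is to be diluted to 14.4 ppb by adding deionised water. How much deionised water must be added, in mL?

V₂ = C₁V₁/C₂ = 534 × 8.95 / 14.4 = 332 mL.
Diluent to add = V₂ − V₁ = 332 − 8.95 = 323 mL.

323 mL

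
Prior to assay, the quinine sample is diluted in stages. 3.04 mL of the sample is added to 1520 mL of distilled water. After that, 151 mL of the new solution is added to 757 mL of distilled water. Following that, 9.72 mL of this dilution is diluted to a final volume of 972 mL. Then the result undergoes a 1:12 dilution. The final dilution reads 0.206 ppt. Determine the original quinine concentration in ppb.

Overall dilution factor = 501 × 6.013 × 100 × 12 = 3.62 × 10⁶.
Original = 0.206 ppt × 3.62 × 10⁶ = 7.45 × 10⁵ ppt = 745 ppb.

745 ppb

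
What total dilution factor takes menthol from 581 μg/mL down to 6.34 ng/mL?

9.16 × 10⁴

Factor = C₀/C_target = 581 μg/mL / 6.34 ng/mL = 9.16 × 10⁴.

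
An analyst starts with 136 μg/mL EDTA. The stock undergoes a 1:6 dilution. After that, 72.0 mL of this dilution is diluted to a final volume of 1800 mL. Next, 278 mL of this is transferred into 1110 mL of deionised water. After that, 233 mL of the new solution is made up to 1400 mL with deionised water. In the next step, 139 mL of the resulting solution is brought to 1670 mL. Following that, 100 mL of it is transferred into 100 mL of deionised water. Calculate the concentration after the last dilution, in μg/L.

Overall dilution factor = 6 × 25 × 4.993 × 6.009 × 12.01 × 2 = 1.08 × 10⁵.
136 μg/mL / 1.08 × 10⁵ = 1.26 × 10⁻³ μg/mL = 1.26 μg/L.

1.26 μg/L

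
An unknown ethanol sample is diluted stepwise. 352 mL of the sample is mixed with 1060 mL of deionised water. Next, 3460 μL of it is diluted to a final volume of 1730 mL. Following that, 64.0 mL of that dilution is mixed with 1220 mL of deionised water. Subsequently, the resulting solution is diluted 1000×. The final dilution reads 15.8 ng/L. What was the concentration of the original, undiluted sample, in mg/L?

636 mg/L

Overall dilution factor = 4.011 × 500 × 20.06 × 1000 = 4.02 × 10⁷.
Original = 15.8 ng/L × 4.02 × 10⁷ = 6.36 × 10⁸ ng/L = 636 mg/L.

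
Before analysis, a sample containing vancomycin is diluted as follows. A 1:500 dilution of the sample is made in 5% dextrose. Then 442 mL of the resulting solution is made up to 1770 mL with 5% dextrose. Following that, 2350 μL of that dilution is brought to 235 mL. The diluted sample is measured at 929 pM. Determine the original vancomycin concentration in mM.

Overall dilution factor = 500 × 4.005 × 100 = 2.00 × 10⁵.
Original = 929 pM × 2.00 × 10⁵ = 1.86 × 10⁸ pM = 0.186 mM.

0.186 mM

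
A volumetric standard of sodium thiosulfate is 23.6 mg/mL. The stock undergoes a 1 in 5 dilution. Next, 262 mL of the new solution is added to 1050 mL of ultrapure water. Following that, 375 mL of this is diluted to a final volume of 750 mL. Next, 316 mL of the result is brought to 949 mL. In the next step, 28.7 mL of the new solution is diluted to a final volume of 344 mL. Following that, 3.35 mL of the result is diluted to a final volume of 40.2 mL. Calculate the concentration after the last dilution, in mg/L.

Overall dilution factor = 5 × 5.008 × 2 × 3.003 × 11.99 × 12 = 2.16 × 10⁴.
23.6 mg/mL / 2.16 × 10⁴ = 1.09 × 10⁻³ mg/mL = 1.09 mg/L.

1.09 mg/L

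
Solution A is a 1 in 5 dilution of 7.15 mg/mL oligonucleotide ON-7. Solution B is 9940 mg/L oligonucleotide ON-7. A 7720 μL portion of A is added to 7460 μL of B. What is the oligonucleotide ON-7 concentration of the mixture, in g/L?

5.61 g/L

C_A = 7.15 mg/mL / 5 = 1.43 mg/mL.
C_B = 9940 mg/L = 9.94 mg/mL.
C_mix = (C_A·V_A + C_B·V_B)/(V_A + V_B) = (1.43×7720 + 9.94×7460) / 15180 = 5.61 mg/mL = 5.61 g/L.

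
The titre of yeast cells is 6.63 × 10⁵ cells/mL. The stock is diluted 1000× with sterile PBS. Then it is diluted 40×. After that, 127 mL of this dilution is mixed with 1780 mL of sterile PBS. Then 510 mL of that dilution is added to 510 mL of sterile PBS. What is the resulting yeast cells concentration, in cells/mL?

Overall dilution factor = 1000 × 40 × 15.02 × 2 = 1.20 × 10⁶.
6.63 × 10⁵ cells/mL / 1.20 × 10⁶ = 0.552 cells/mL.

0.552 cells/mL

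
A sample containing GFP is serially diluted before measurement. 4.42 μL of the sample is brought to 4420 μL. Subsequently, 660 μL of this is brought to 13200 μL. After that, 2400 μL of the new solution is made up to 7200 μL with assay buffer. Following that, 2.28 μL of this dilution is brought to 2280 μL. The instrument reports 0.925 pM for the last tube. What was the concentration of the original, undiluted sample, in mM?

Overall dilution factor = 1000 × 20 × 3 × 1000 = 6.00 × 10⁷.
Original = 0.925 pM × 6.00 × 10⁷ = 5.55 × 10⁷ pM = 0.0555 mM.

0.0555 mM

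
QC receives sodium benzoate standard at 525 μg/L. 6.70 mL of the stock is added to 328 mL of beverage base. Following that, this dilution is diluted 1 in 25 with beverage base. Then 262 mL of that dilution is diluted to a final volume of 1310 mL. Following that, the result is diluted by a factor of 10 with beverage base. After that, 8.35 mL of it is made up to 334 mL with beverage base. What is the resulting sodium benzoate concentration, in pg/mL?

Overall dilution factor = 49.96 × 25 × 5 × 10 × 40 = 2.50 × 10⁶.
525 μg/L / 2.50 × 10⁶ = 2.10 × 10⁻⁴ μg/L = 0.210 pg/mL.

0.210 pg/mL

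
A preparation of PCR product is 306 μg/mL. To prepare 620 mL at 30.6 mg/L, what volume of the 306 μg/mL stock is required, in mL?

62.0 mL

30.6 mg/L = 30.6 μg/mL.
V₁ = C₂V₂/C₁ = 30.6 × 620 / 306 = 62.0 mL.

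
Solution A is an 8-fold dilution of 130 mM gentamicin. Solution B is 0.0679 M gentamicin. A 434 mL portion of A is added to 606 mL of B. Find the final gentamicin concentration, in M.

0.0463 M

C_A = 130 mM / 8 = 16.2 mM.
C_B = 0.0679 M = 67.9 mM.
C_mix = (C_A·V_A + C_B·V_B)/(V_A + V_B) = (16.2×434 + 67.9×606) / 1040 = 46.3 mM = 0.0463 M.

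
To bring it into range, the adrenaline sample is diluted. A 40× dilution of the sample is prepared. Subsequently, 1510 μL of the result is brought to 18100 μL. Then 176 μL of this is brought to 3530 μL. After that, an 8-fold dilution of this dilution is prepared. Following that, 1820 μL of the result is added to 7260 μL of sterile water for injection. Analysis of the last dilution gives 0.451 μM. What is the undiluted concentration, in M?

0.173 M

Overall dilution factor = 40 × 11.99 × 20.06 × 8 × 4.989 = 3.84 × 10⁵.
Original = 0.451 μM × 3.84 × 10⁵ = 1.73 × 10⁵ μM = 0.173 M.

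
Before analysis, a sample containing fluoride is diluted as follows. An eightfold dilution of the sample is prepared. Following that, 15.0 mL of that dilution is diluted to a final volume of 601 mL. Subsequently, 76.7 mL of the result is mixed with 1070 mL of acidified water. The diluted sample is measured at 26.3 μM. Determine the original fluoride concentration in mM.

Overall dilution factor = 8 × 40.07 × 14.95 = 4792.
Original = 26.3 μM × 4792 = 1.26 × 10⁵ μM = 126 mM.

126 mM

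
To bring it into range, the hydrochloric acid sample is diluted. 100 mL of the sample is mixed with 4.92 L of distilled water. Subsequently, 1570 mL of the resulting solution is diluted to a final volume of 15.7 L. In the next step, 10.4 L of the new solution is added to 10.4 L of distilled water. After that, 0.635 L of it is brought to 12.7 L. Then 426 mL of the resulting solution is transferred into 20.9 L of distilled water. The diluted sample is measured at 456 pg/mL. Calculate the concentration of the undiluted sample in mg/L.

458 mg/L

Overall dilution factor = 50.20 × 10 × 2 × 20 × 50.06 = 1.01 × 10⁶.
Original = 456 pg/mL × 1.01 × 10⁶ = 4.58 × 10⁸ pg/mL = 458 mg/L.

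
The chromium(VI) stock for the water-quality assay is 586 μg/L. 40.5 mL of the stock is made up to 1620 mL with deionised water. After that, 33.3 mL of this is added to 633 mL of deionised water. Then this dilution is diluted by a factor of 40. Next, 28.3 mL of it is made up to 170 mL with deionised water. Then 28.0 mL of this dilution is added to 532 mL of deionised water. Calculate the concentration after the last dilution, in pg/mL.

0.152 pg/mL

Overall dilution factor = 40 × 20.01 × 40 × 6.007 × 20 = 3.85 × 10⁶.
586 μg/L / 3.85 × 10⁶ = 1.52 × 10⁻⁴ μg/L = 0.152 pg/mL.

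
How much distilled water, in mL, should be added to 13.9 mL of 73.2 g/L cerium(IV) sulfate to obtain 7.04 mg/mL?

7.04 mg/mL = 7.04 g/L.
V₂ = C₁V₁/C₂ = 73.2 × 13.9 / 7.04 = 145 mL.
Diluent to add = V₂ − V₁ = 145 − 13.9 = 131 mL.

131 mL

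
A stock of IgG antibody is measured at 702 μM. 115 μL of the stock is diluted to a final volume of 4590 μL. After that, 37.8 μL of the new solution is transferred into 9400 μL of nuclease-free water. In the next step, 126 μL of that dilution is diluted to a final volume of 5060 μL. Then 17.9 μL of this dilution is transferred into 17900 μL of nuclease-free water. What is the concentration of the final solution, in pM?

1.75 pM

Overall dilution factor = 39.91 × 249.7 × 40.16 × 1001 = 4.01 × 10⁸.
702 μM / 4.01 × 10⁸ = 1.75 × 10⁻⁶ μM = 1.75 pM.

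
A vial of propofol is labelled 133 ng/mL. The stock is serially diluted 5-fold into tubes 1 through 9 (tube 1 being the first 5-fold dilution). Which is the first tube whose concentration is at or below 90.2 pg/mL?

tube 5

Tube n has concentration 133 ng/mL / 5ⁿ.
Need 5ⁿ ≥ 133 ng/mL / 90.2 pg/mL = 1475, so n ≥ 4.53.
First such tube: n = 5.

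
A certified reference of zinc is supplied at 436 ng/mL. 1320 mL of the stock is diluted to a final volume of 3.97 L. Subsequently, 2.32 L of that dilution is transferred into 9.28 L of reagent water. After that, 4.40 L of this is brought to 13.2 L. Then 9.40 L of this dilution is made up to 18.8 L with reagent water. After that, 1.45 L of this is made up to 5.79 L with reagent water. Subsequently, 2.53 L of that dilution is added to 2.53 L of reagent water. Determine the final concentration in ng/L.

605 ng/L

Overall dilution factor = 3.008 × 5 × 3 × 2 × 3.993 × 2 = 721.
436 ng/mL / 721 = 0.605 ng/mL = 605 ng/L.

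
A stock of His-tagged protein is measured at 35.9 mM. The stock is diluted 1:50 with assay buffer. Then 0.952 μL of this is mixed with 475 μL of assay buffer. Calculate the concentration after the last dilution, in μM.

Overall dilution factor = 50 × 499.9 = 2.50 × 10⁴.
35.9 mM / 2.50 × 10⁴ = 1.44 × 10⁻³ mM = 1.44 μM.

1.44 μM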